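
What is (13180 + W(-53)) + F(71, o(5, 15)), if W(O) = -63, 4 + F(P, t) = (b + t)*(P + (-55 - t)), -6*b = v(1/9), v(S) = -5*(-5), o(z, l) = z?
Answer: 78733/6 ≈ 13122.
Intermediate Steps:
v(S) = 25
b = -25/6 (b = -1/6*25 = -25/6 ≈ -4.1667)
F(P, t) = -4 + (-25/6 + t)*(-55 + P - t) (F(P, t) = -4 + (-25/6 + t)*(P + (-55 - t)) = -4 + (-25/6 + t)*(-55 + P - t))
(13180 + W(-53)) + F(71, o(5, 15)) = (13180 - 63) + (1351/6 - 1*5**2 - 305/6*5 - 25/6*71 + 71*5) = 13117 + (1351/6 - 1*25 - 1525/6 - 1775/6 + 355) = 13117 + (1351/6 - 25 - 1525/6 - 1775/6 + 355) = 13117 + 31/6 = 78733/6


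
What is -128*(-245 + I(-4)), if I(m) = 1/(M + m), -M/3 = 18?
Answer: 909504/29 ≈ 31362.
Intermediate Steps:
M = -54 (M = -3*18 = -54)
I(m) = 1/(-54 + m)
-128*(-245 + I(-4)) = -128*(-245 + 1/(-54 - 4)) = -128*(-245 + 1/(-58)) = -128*(-245 - 1/58) = -128*(-14211/58) = 909504/29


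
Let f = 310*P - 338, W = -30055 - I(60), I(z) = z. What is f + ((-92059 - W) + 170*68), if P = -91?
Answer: -78932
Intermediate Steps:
W = -30115 (W = -30055 - 1*60 = -30055 - 60 = -30115)
f = -28548 (f = 310*(-91) - 338 = -28210 - 338 = -28548)
f + ((-92059 - W) + 170*68) = -28548 + ((-92059 - 1*(-30115)) + 170*68) = -28548 + ((-92059 + 30115) + 11560) = -28548 + (-61944 + 11560) = -28548 - 50384 = -78932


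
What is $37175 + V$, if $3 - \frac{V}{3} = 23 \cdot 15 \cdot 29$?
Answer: $7169$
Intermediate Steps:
$V = -30006$ ($V = 9 - 3 \cdot 23 \cdot 15 \cdot 29 = 9 - 3 \cdot 345 \cdot 29 = 9 - 30015 = -30006$)
$37175 + V = 37175 - 30006 = 7169$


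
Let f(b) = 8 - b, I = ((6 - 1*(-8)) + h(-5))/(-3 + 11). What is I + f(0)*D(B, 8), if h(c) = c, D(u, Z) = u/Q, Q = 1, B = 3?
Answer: 201/8 ≈ 25.125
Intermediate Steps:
D(u, Z) = u (D(u, Z) = u/1 = u*1 = u)
I = 9/8 (I = ((6 - 1*(-8)) - 5)/(-3 + 11) = ((6 + 8) - 5)/8 = (14 - 5)*(⅛) = 9*(⅛) = 9/8 ≈ 1.1250)
I + f(0)*D(B, 8) = 9/8 + (8 - 1*0)*3 = 9/8 + (8 + 0)*3 = 9/8 + 8*3 = 9/8 + 24 = 201/8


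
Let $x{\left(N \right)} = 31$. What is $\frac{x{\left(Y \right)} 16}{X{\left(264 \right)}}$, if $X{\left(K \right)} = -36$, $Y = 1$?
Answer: $- \frac{124}{9} \approx -13.778$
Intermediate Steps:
$\frac{x{\left(Y \right)} 16}{X{\left(264 \right)}} = \frac{31 \cdot 16}{-36} = 496 \left(- \frac{1}{36}\right) = - \frac{124}{9}$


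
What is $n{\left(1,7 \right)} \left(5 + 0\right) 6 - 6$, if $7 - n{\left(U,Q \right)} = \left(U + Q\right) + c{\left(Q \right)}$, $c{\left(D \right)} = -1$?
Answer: $-6$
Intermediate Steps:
$n{\left(U,Q \right)} = 8 - Q - U$ ($n{\left(U,Q \right)} = 7 - \left(\left(U + Q\right) - 1\right) = 7 - \left(\left(Q + U\right) - 1\right) = 7 - \left(-1 + Q + U\right) = 8 - Q - U$)
$n{\left(1,7 \right)} \left(5 + 0\right) 6 - 6 = \left(8 - 7 - 1\right) \left(5 + 0\right) 6 - 6 = \left(8 - 7 - 1\right) 5 \cdot 6 - 6 = 0 \cdot 30 - 6 = 0 - 6 = -6$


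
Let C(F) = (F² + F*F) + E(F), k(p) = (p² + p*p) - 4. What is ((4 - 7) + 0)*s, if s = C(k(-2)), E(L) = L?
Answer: -108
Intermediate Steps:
k(p) = -4 + 2*p² (k(p) = (p² + p²) - 4 = 2*p² - 4 = -4 + 2*p²)
C(F) = F + 2*F² (C(F) = (F² + F*F) + F = (F² + F²) + F = 2*F² + F = F + 2*F²)
s = 36 (s = (-4 + 2*(-2)²)*(1 + 2*(-4 + 2*(-2)²)) = (-4 + 2*4)*(1 + 2*(-4 + 2*4)) = (-4 + 8)*(1 + 2*(-4 + 8)) = 4*(1 + 2*4) = 4*(1 + 8) = 4*9 = 36)
((4 - 7) + 0)*s = ((4 - 7) + 0)*36 = (-3 + 0)*36 = -3*36 = -108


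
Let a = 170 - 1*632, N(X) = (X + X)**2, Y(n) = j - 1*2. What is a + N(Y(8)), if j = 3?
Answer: -458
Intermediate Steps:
Y(n) = 1 (Y(n) = 3 - 1*2 = 3 - 2 = 1)
N(X) = 4*X**2 (N(X) = (2*X)**2 = 4*X**2)
a = -462 (a = 170 - 632 = -462)
a + N(Y(8)) = -462 + 4*1**2 = -462 + 4*1 = -462 + 4 = -458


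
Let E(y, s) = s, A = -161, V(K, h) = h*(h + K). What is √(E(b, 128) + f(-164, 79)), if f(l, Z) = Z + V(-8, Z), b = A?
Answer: 2*√1454 ≈ 76.263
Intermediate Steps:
V(K, h) = h*(K + h)
b = -161
f(l, Z) = Z + Z*(-8 + Z)
√(E(b, 128) + f(-164, 79)) = √(128 + 79*(-7 + 79)) = √(128 + 79*72) = √(128 + 5688) = √5816 = 2*√1454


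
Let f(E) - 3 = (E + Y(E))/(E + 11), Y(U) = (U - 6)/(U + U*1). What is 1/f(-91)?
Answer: 2912/12029 ≈ 0.24208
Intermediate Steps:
Y(U) = (-6 + U)/(2*U) (Y(U) = (-6 + U)/(U + U) = (-6 + U)/((2*U)) = (-6 + U)*(1/(2*U)) = (-6 + U)/(2*U))
f(E) = 3 + (E + (-6 + E)/(2*E))/(11 + E) (f(E) = 3 + (E + (-6 + E)/(2*E))/(E + 11) = 3 + (E + (-6 + E)/(2*E))/(11 + E))
1/f(-91) = 1/((½)*(-6 + 8*(-91)² + 67*(-91))/(-91*(11 - 91))) = 1/((½)*(-1/91)*(-6 + 8*8281 - 6097)/(-80)) = 1/((½)*(-1/91)*(-1/80)*(-6 + 66248 - 6097)) = 1/((½)*(-1/91)*(-1/80)*60145) = 1/(12029/2912) = 2912/12029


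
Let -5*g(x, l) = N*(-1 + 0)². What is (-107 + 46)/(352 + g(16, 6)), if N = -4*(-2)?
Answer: -305/1752 ≈ -0.17409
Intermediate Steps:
N = 8
g(x, l) = -8/5 (g(x, l) = -8*(-1 + 0)²/5 = -8*(-1)²/5 = -8/5)
(-107 + 46)/(352 + g(16, 6)) = (-107 + 46)/(352 - 8/5) = -61/1752/5 = -61*5/1752 = -305/1752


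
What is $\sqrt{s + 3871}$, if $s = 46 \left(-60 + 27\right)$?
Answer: $\sqrt{2353} \approx 48.508$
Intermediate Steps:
$s = -1518$ ($s = 46 \left(-33\right) = -1518$)
$\sqrt{s + 3871} = \sqrt{-1518 + 3871} = \sqrt{2353}$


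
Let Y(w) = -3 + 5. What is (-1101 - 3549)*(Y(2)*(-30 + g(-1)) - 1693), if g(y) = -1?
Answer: 8160750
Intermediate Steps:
Y(w) = 2
(-1101 - 3549)*(Y(2)*(-30 + g(-1)) - 1693) = (-1101 - 3549)*(2*(-30 - 1) - 1693) = -4650*(2*(-31) - 1693) = -4650*(-62 - 1693) = -4650*(-1755) = 8160750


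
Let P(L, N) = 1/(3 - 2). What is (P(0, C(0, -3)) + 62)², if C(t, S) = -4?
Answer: 3969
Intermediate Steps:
P(L, N) = 1 (P(L, N) = 1/1 = 1)
(P(0, C(0, -3)) + 62)² = (1 + 62)² = 63² = 3969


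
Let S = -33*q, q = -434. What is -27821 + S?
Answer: -13499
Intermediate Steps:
S = 14322 (S = -33*(-434) = 14322)
-27821 + S = -27821 + 14322 = -13499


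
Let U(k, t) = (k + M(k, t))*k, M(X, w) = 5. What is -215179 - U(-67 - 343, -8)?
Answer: -381229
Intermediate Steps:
U(k, t) = k*(5 + k) (U(k, t) = (k + 5)*k = (5 + k)*k = k*(5 + k))
-215179 - U(-67 - 343, -8) = -215179 - (-67 - 343)*(5 + (-67 - 343)) = -215179 - (-410)*(5 - 410) = -215179 - (-410)*(-405) = -215179 - 1*166050 = -215179 - 166050 = -381229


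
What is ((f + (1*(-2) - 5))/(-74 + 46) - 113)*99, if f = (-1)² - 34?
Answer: -77319/7 ≈ -11046.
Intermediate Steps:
f = -33 (f = 1 - 34 = -33)
((f + (1*(-2) - 5))/(-74 + 46) - 113)*99 = ((-33 + (1*(-2) - 5))/(-74 + 46) - 113)*99 = ((-33 + (-2 - 5))/(-28) - 113)*99 = ((-33 - 7)*(-1/28) - 113)*99 = (-40*(-1/28) - 113)*99 = (10/7 - 113)*99 = -781/7*99 = -77319/7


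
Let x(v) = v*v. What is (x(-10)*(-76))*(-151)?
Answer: 1147600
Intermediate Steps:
x(v) = v**2
(x(-10)*(-76))*(-151) = ((-10)**2*(-76))*(-151) = (100*(-76))*(-151) = -7600*(-151) = 1147600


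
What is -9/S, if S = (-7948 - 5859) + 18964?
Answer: -1/573 ≈ -0.0017452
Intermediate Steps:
S = 5157 (S = -13807 + 18964 = 5157)
-9/S = -9/5157 = (1/5157)*(-9) = -1/573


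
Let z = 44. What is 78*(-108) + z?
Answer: -8380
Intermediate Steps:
78*(-108) + z = 78*(-108) + 44 = -8424 + 44 = -8380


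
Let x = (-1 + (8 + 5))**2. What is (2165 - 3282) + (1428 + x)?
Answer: 455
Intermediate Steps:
x = 144 (x = (-1 + 13)**2 = 12**2 = 144)
(2165 - 3282) + (1428 + x) = (2165 - 3282) + (1428 + 144) = -1117 + 1572 = 455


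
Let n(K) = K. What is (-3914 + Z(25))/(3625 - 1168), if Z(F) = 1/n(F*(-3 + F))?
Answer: -2152699/1351350 ≈ -1.5930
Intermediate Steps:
Z(F) = 1/(F*(-3 + F))
(-3914 + Z(25))/(3625 - 1168) = (-3914 + 1/(25*(-3 + 25)))/(3625 - 1168) = (-3914 + (1/25)/22)/2457 = (-3914 + (1/25)*(1/22))*(1/2457) = (-3914 + 1/550)*(1/2457) = -2152699/550*1/2457 = -2152699/1351350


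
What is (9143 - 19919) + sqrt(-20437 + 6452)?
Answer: -10776 + I*sqrt(13985) ≈ -10776.0 + 118.26*I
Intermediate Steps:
(9143 - 19919) + sqrt(-20437 + 6452) = -10776 + sqrt(-13985) = -10776 + I*sqrt(13985)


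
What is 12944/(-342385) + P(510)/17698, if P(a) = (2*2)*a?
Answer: 234691244/3029764865 ≈ 0.077462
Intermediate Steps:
P(a) = 4*a
12944/(-342385) + P(510)/17698 = 12944/(-342385) + (4*510)/17698 = 12944*(-1/342385) + 2040*(1/17698) = -12944/342385 + 1020/8849 = 234691244/3029764865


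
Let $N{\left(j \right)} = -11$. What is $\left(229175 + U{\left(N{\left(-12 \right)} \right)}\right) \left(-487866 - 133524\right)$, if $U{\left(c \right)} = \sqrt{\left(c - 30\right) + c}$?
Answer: $-142407053250 - 1242780 i \sqrt{13} \approx -1.4241 \cdot 10^{11} - 4.4809 \cdot 10^{6} i$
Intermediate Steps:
$U{\left(c \right)} = \sqrt{-30 + 2 c}$ ($U{\left(c \right)} = \sqrt{\left(c - 30\right) + c} = \sqrt{\left(-30 + c\right) + c} = \sqrt{-30 + 2 c}$)
$\left(229175 + U{\left(N{\left(-12 \right)} \right)}\right) \left(-487866 - 133524\right) = \left(229175 + \sqrt{-30 + 2 \left(-11\right)}\right) \left(-487866 - 133524\right) = \left(229175 + \sqrt{-30 - 22}\right) \left(-621390\right) = \left(229175 + \sqrt{-52}\right) \left(-621390\right) = \left(229175 + 2 i \sqrt{13}\right) \left(-621390\right) = -142407053250 - 1242780 i \sqrt{13}$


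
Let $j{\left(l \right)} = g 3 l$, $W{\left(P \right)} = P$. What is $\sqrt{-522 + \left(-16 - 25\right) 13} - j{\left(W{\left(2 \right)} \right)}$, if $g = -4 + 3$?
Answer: $6 + i \sqrt{1055} \approx 6.0 + 32.481 i$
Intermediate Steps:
$g = -1$
$j{\left(l \right)} = - 3 l$
$\sqrt{-522 + \left(-16 - 25\right) 13} - j{\left(W{\left(2 \right)} \right)} = \sqrt{-522 + \left(-16 - 25\right) 13} - \left(-3\right) 2 = \sqrt{-522 - 533} - -6 = \sqrt{-522 - 533} + 6 = \sqrt{-1055} + 6 = i \sqrt{1055} + 6 = 6 + i \sqrt{1055}$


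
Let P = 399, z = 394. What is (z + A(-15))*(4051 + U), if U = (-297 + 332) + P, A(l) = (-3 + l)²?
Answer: 3220230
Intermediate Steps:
U = 434 (U = (-297 + 332) + 399 = 35 + 399 = 434)
(z + A(-15))*(4051 + U) = (394 + (-3 - 15)²)*(4051 + 434) = (394 + (-18)²)*4485 = (394 + 324)*4485 = 718*4485 = 3220230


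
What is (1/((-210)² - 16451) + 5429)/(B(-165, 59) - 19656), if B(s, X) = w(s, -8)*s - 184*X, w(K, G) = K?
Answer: -7900338/4783277 ≈ -1.6517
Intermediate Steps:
B(s, X) = s² - 184*X (B(s, X) = s*s - 184*X = s² - 184*X)
(1/((-210)² - 16451) + 5429)/(B(-165, 59) - 19656) = (1/((-210)² - 16451) + 5429)/(((-165)² - 184*59) - 19656) = (1/(44100 - 16451) + 5429)/((27225 - 10856) - 19656) = (1/27649 + 5429)/(16369 - 19656) = (1/27649 + 5429)/(-3287) = (150106422/27649)*(-1/3287) = -7900338/4783277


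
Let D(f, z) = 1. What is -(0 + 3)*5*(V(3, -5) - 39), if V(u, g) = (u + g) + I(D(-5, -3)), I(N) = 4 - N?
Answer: 570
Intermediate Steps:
V(u, g) = 3 + g + u (V(u, g) = (u + g) + (4 - 1*1) = (g + u) + (4 - 1) = (g + u) + 3 = 3 + g + u)
-(0 + 3)*5*(V(3, -5) - 39) = -(0 + 3)*5*((3 - 5 + 3) - 39) = -3*5*(1 - 39) = -15*(-38) = -1*(-570) = 570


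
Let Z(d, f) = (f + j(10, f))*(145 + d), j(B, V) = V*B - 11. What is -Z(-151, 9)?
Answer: 528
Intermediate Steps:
j(B, V) = -11 + B*V (j(B, V) = B*V - 11 = -11 + B*V)
Z(d, f) = (-11 + 11*f)*(145 + d) (Z(d, f) = (f + (-11 + 10*f))*(145 + d) = (-11 + 11*f)*(145 + d))
-Z(-151, 9) = -(-1595 - 11*(-151) + 1595*9 + 11*(-151)*9) = -(-1595 + 1661 + 14355 - 14949) = -1*(-528) = 528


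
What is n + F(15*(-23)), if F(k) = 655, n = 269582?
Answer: 270237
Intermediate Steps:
n + F(15*(-23)) = 269582 + 655 = 270237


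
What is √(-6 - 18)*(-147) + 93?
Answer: 93 - 294*I*√6 ≈ 93.0 - 720.15*I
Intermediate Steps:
√(-6 - 18)*(-147) + 93 = √(-24)*(-147) + 93 = (2*I*√6)*(-147) + 93 = -294*I*√6 + 93 = 93 - 294*I*√6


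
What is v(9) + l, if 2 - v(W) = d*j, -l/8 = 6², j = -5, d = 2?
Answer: -276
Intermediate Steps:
l = -288 (l = -8*6² = -8*36 = -288)
v(W) = 12 (v(W) = 2 - 2*(-5) = 2 - 1*(-10) = 2 + 10 = 12)
v(9) + l = 12 - 288 = -276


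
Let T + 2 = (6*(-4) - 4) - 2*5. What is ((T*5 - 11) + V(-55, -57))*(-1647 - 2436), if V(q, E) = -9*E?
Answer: -1233066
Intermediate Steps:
T = -40 (T = -2 + ((6*(-4) - 4) - 2*5) = -2 + ((-24 - 4) - 10) = -2 + (-28 - 10) = -2 - 38 = -40)
((T*5 - 11) + V(-55, -57))*(-1647 - 2436) = ((-40*5 - 11) - 9*(-57))*(-1647 - 2436) = ((-200 - 11) + 513)*(-4083) = (-211 + 513)*(-4083) = 302*(-4083) = -1233066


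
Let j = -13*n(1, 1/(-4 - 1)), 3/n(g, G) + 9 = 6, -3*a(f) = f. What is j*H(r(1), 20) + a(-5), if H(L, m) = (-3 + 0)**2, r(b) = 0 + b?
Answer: 356/3 ≈ 118.67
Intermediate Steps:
r(b) = b
a(f) = -f/3
n(g, G) = -1 (n(g, G) = 3/(-9 + 6) = 3/(-3) = 3*(-1/3) = -1)
H(L, m) = 9 (H(L, m) = (-3)**2 = 9)
j = 13 (j = -13*(-1) = 13)
j*H(r(1), 20) + a(-5) = 13*9 - 1/3*(-5) = 117 + 5/3 = 356/3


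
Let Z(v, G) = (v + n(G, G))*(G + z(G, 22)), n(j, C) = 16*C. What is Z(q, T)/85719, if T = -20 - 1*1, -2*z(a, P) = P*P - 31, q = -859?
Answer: 197175/57146 ≈ 3.4504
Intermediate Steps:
z(a, P) = 31/2 - P²/2 (z(a, P) = -(P*P - 31)/2 = -(P² - 31)/2 = -(-31 + P²)/2 = 31/2 - P²/2)
T = -21 (T = -20 - 1 = -21)
Z(v, G) = (-453/2 + G)*(v + 16*G) (Z(v, G) = (v + 16*G)*(G + (31/2 - ½*22²)) = (v + 16*G)*(G + (31/2 - ½*484)) = (v + 16*G)*(G + (31/2 - 242)) = (v + 16*G)*(G - 453/2) = (v + 16*G)*(-453/2 + G) = (-453/2 + G)*(v + 16*G))
Z(q, T)/85719 = (-3624*(-21) + 16*(-21)² - 453/2*(-859) - 21*(-859))/85719 = (76104 + 16*441 + 389127/2 + 18039)*(1/85719) = (76104 + 7056 + 389127/2 + 18039)*(1/85719) = (591525/2)*(1/85719) = 197175/57146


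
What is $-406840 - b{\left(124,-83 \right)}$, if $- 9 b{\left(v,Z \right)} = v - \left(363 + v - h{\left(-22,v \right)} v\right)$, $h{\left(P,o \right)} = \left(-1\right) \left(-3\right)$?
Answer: $-406839$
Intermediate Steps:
$h{\left(P,o \right)} = 3$
$b{\left(v,Z \right)} = \frac{121}{3} - \frac{v}{3}$ ($b{\left(v,Z \right)} = - \frac{v + \left(\left(3 v - 363\right) - v\right)}{9} = - \frac{v + \left(\left(-363 + 3 v\right) - v\right)}{9} = - \frac{v + \left(-363 + 2 v\right)}{9} = - \frac{-363 + 3 v}{9} = \frac{121}{3} - \frac{v}{3}$)
$-406840 - b{\left(124,-83 \right)} = -406840 - \left(\frac{121}{3} - \frac{124}{3}\right) = -406840 - -1 = -406840 + 1 = -406839$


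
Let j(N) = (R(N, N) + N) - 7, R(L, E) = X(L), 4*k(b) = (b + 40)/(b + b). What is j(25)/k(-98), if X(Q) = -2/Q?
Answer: 175616/725 ≈ 242.23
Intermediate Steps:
k(b) = (40 + b)/(8*b) (k(b) = ((b + 40)/(b + b))/4 = ((40 + b)/((2*b)))/4 = ((40 + b)*(1/(2*b)))/4 = ((40 + b)/(2*b))/4 = (40 + b)/(8*b))
R(L, E) = -2/L
j(N) = -7 + N - 2/N (j(N) = (-2/N + N) - 7 = (N - 2/N) - 7 = -7 + N - 2/N)
j(25)/k(-98) = (-7 + 25 - 2/25)/(((⅛)*(40 - 98)/(-98))) = (-7 + 25 - 2*1/25)/(((⅛)*(-1/98)*(-58))) = (-7 + 25 - 2/25)/(29/392) = (448/25)*(392/29) = 175616/725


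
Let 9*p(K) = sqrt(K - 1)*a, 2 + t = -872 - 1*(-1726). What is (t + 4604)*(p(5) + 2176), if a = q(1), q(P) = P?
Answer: 106861216/9 ≈ 1.1873e+7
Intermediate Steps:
a = 1
t = 852 (t = -2 + (-872 - 1*(-1726)) = -2 + (-872 + 1726) = -2 + 854 = 852)
p(K) = sqrt(-1 + K)/9 (p(K) = (sqrt(K - 1)*1)/9 = (sqrt(-1 + K)*1)/9 = sqrt(-1 + K)/9)
(t + 4604)*(p(5) + 2176) = (852 + 4604)*(sqrt(-1 + 5)/9 + 2176) = 5456*(sqrt(4)/9 + 2176) = 5456*((1/9)*2 + 2176) = 5456*(2/9 + 2176) = 5456*(19586/9) = 106861216/9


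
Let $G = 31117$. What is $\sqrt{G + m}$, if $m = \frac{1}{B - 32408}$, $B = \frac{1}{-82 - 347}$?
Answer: $\frac{2 \sqrt{1503684888704862814}}{13903033} \approx 176.4$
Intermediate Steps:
$B = - \frac{1}{429}$ ($B = \frac{1}{-429} = - \frac{1}{429} \approx -0.002331$)
$m = - \frac{429}{13903033}$ ($m = \frac{1}{- \frac{1}{429} - 32408} = \frac{1}{- \frac{13903033}{429}} = - \frac{429}{13903033} \approx -3.0857 \cdot 10^{-5}$)
$\sqrt{G + m} = \sqrt{31117 - \frac{429}{13903033}} = \sqrt{\frac{432620677432}{13903033}} = \frac{2 \sqrt{1503684888704862814}}{13903033}$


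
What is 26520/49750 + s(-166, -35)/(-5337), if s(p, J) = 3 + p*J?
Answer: -14765951/26551575 ≈ -0.55612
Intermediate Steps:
s(p, J) = 3 + J*p
26520/49750 + s(-166, -35)/(-5337) = 26520/49750 + (3 - 35*(-166))/(-5337) = 26520*(1/49750) + (3 + 5810)*(-1/5337) = 2652/4975 + 5813*(-1/5337) = 2652/4975 - 5813/5337 = -14765951/26551575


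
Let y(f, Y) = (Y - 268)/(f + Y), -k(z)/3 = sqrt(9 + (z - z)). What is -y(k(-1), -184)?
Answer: -452/193 ≈ -2.3420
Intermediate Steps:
k(z) = -9 (k(z) = -3*sqrt(9 + (z - z)) = -3*sqrt(9 + 0) = -3*sqrt(9) = -3*3 = -9)
y(f, Y) = (-268 + Y)/(Y + f)
-y(k(-1), -184) = -(-268 - 184)/(-184 - 9) = -(-452)/(-193) = -(-1)*(-452)/193 = -1*452/193 = -452/193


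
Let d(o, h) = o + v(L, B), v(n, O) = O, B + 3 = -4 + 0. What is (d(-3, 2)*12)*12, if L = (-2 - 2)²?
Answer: -1440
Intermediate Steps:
L = 16 (L = (-4)² = 16)
B = -7 (B = -3 + (-4 + 0) = -3 - 4 = -7)
d(o, h) = -7 + o (d(o, h) = o - 7 = -7 + o)
(d(-3, 2)*12)*12 = ((-7 - 3)*12)*12 = -10*12*12 = -120*12 = -1440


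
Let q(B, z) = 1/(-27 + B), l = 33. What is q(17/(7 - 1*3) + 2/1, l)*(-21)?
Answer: 84/83 ≈ 1.0120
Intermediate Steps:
q(17/(7 - 1*3) + 2/1, l)*(-21) = -21/(-27 + (17/(7 - 1*3) + 2/1)) = -21/(-27 + (17/(7 - 3) + 2*1)) = -21/(-27 + (17/4 + 2)) = -21/(-27 + 25/4) = -21/(-83/4) = -4/83*(-21) = 84/83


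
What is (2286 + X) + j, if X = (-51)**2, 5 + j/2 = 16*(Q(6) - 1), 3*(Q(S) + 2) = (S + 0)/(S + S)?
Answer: 14359/3 ≈ 4786.3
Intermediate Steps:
Q(S) = -11/6 (Q(S) = -2 + ((S + 0)/(S + S))/3 = -2 + (S/((2*S)))/3 = -2 + (S*(1/(2*S)))/3 = -2 + (1/3)*(1/2) = -2 + 1/6 = -11/6)
j = -302/3 (j = -10 + 2*(16*(-11/6 - 1)) = -10 + 2*(16*(-17/6)) = -10 + 2*(-136/3) = -10 - 272/3 = -302/3 ≈ -100.67)
X = 2601
(2286 + X) + j = (2286 + 2601) - 302/3 = 4887 - 302/3 = 14359/3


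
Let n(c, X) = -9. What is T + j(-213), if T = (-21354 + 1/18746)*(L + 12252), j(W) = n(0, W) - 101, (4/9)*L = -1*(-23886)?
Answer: -52836276361373/37492 ≈ -1.4093e+9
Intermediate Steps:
L = 107487/2 (L = 9*(-1*(-23886))/4 = (9/4)*23886 = 107487/2 ≈ 53744.)
j(W) = -110 (j(W) = -9 - 101 = -110)
T = -52836272237253/37492 (T = (-21354 + 1/18746)*(107487/2 + 12252) = (-21354 + 1/18746)*(131991/2) = -400302083/18746*131991/2 = -52836272237253/37492 ≈ -1.4093e+9)
T + j(-213) = -52836272237253/37492 - 110 = -52836276361373/37492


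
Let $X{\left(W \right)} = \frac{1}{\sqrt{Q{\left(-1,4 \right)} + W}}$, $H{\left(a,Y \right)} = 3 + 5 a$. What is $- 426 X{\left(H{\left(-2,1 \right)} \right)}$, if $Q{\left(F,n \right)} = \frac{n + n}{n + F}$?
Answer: $\frac{426 i \sqrt{39}}{13} \approx 204.64 i$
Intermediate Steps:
$Q{\left(F,n \right)} = \frac{2 n}{F + n}$
$X{\left(W \right)} = \frac{1}{\sqrt{\frac{8}{3} + W}}$ ($X{\left(W \right)} = \frac{1}{\sqrt{2 \cdot 4 \frac{1}{-1 + 4} + W}} = \frac{1}{\sqrt{2 \cdot 4 \cdot \frac{1}{3} + W}} = \frac{1}{\sqrt{\frac{8}{3} + W}}$)
$- 426 X{\left(H{\left(-2,1 \right)} \right)} = - 426 \frac{\sqrt{3}}{\sqrt{8 + 3 \left(3 + 5 \left(-2\right)\right)}} = - 426 \frac{\sqrt{3}}{\sqrt{8 + 3 \left(3 - 10\right)}} = - 426 \frac{\sqrt{3}}{\sqrt{8 + 3 \left(-7\right)}} = - 426 \frac{\sqrt{3}}{\sqrt{8 - 21}} = - 426 \frac{\sqrt{3}}{i \sqrt{13}} = - 426 \sqrt{3} \left(- \frac{i \sqrt{13}}{13}\right) = - 426 \left(- \frac{i \sqrt{39}}{13}\right) = \frac{426 i \sqrt{39}}{13}$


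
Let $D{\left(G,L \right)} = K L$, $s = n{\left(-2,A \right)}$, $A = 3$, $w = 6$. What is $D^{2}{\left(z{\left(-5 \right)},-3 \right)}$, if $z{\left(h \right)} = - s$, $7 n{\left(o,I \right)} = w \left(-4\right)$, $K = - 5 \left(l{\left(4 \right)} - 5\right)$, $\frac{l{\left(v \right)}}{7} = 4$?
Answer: $119025$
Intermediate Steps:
$l{\left(v \right)} = 28$ ($l{\left(v \right)} = 7 \cdot 4 = 28$)
$K = -115$ ($K = - 5 \left(28 - 5\right) = \left(-5\right) 23 = -115$)
$n{\left(o,I \right)} = - \frac{24}{7}$ ($n{\left(o,I \right)} = \frac{6 \left(-4\right)}{7} = \frac{1}{7} \left(-24\right) = - \frac{24}{7}$)
$s = - \frac{24}{7} \approx -3.4286$
$z{\left(h \right)} = \frac{24}{7}$ ($z{\left(h \right)} = \left(-1\right) \left(- \frac{24}{7}\right) = \frac{24}{7}$)
$D{\left(G,L \right)} = - 115 L$
$D^{2}{\left(z{\left(-5 \right)},-3 \right)} = \left(\left(-115\right) \left(-3\right)\right)^{2} = 345^{2} = 119025$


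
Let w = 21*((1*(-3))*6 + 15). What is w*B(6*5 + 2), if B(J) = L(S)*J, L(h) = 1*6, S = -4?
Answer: -12096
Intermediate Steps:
L(h) = 6
B(J) = 6*J
w = -63 (w = 21*(-3*6 + 15) = 21*(-18 + 15) = 21*(-3) = -63)
w*B(6*5 + 2) = -378*(6*5 + 2) = -378*(30 + 2) = -378*32 = -63*192 = -12096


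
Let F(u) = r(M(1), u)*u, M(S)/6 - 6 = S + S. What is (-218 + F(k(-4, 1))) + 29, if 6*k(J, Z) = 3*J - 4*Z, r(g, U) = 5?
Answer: -607/3 ≈ -202.33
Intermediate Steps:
M(S) = 36 + 12*S (M(S) = 36 + 6*(S + S) = 36 + 6*(2*S) = 36 + 12*S)
k(J, Z) = J/2 - 2*Z/3 (k(J, Z) = (3*J - 4*Z)/6 = (-4*Z + 3*J)/6 = J/2 - 2*Z/3)
F(u) = 5*u
(-218 + F(k(-4, 1))) + 29 = (-218 + 5*((½)*(-4) - ⅔*1)) + 29 = (-218 + 5*(-2 - ⅔)) + 29 = (-218 + 5*(-8/3)) + 29 = (-218 - 40/3) + 29 = -694/3 + 29 = -607/3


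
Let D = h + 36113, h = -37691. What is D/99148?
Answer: -789/49574 ≈ -0.015916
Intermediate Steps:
D = -1578 (D = -37691 + 36113 = -1578)
D/99148 = -1578/99148 = -1578*1/99148 = -789/49574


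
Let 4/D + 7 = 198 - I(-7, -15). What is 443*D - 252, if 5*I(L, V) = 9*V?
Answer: -26582/109 ≈ -243.87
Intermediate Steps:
I(L, V) = 9*V/5 (I(L, V) = (9*V)/5 = 9*V/5)
D = 2/109 (D = 4/(-7 + (198 - 9*(-15)/5)) = 4/(-7 + (198 - 1*(-27))) = 4/(-7 + (198 + 27)) = 4/(-7 + 225) = 4/218 = 4*(1/218) = 2/109 ≈ 0.018349)
443*D - 252 = 443*(2/109) - 252 = 886/109 - 252 = -26582/109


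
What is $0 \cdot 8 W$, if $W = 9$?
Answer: $0$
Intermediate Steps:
$0 \cdot 8 W = 0 \cdot 8 \cdot 9 = 0 \cdot 9 = 0$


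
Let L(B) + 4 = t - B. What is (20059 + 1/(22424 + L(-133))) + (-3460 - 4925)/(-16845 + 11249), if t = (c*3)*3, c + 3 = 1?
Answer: 2529746407311/126105860 ≈ 20061.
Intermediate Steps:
c = -2 (c = -3 + 1 = -2)
t = -18 (t = -2*3*3 = -6*3 = -18)
L(B) = -22 - B (L(B) = -4 + (-18 - B) = -22 - B)
(20059 + 1/(22424 + L(-133))) + (-3460 - 4925)/(-16845 + 11249) = (20059 + 1/(22424 + (-22 - 1*(-133)))) + (-3460 - 4925)/(-16845 + 11249) = (20059 + 1/(22424 + (-22 + 133))) - 8385/(-5596) = (20059 + 1/(22424 + 111)) - 8385*(-1/5596) = (20059 + 1/22535) + 8385/5596 = 452029566/22535 + 8385/5596 = 2529746407311/126105860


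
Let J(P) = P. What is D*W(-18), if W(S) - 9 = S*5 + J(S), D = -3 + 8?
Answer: -495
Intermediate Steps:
D = 5
W(S) = 9 + 6*S (W(S) = 9 + (S*5 + S) = 9 + (5*S + S) = 9 + 6*S)
D*W(-18) = 5*(9 + 6*(-18)) = 5*(9 - 108) = 5*(-99) = -495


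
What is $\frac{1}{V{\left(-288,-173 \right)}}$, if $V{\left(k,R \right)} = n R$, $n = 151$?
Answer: $- \frac{1}{26123} \approx -3.828 \cdot 10^{-5}$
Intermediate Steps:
$V{\left(k,R \right)} = 151 R$
$\frac{1}{V{\left(-288,-173 \right)}} = \frac{1}{151 \left(-173\right)} = \frac{1}{-26123} = - \frac{1}{26123}$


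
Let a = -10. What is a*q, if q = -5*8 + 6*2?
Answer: 280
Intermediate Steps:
q = -28 (q = -40 + 12 = -28)
a*q = -10*(-28) = 280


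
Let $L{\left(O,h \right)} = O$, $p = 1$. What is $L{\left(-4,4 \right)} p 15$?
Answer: $-60$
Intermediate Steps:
$L{\left(-4,4 \right)} p 15 = \left(-4\right) 1 \cdot 15 = \left(-4\right) 15 = -60$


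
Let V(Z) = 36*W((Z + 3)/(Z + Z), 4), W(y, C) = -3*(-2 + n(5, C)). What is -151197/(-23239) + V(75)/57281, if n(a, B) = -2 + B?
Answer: 151197/23239 ≈ 6.5062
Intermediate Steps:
W(y, C) = 12 - 3*C (W(y, C) = -3*(-2 + (-2 + C)) = -3*(-4 + C) = 12 - 3*C)
V(Z) = 0 (V(Z) = 36*(12 - 3*4) = 36*(12 - 12) = 36*0 = 0)
-151197/(-23239) + V(75)/57281 = -151197/(-23239) + 0/57281 = -151197*(-1/23239) + 0*(1/57281) = 151197/23239 + 0 = 151197/23239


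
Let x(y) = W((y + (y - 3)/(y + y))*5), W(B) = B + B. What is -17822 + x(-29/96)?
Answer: -24736349/1392 ≈ -17770.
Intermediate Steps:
W(B) = 2*B
x(y) = 10*y + 5*(-3 + y)/y (x(y) = 2*((y + (y - 3)/(y + y))*5) = 2*((y + (-3 + y)/((2*y)))*5) = 2*((y + (-3 + y)*(1/(2*y)))*5) = 2*((y + (-3 + y)/(2*y))*5) = 2*(5*y + 5*(-3 + y)/(2*y)) = 10*y + 5*(-3 + y)/y)
-17822 + x(-29/96) = -17822 + (5 - 15/((-29/96)) + 10*(-29/96)) = -17822 + (5 - 15/((-29*1/96)) + 10*(-29*1/96)) = -17822 + (5 - 15/(-29/96) + 10*(-29/96)) = -17822 + (5 - 15*(-96/29) - 145/48) = -17822 + (5 + 1440/29 - 145/48) = -17822 + 71875/1392 = -24736349/1392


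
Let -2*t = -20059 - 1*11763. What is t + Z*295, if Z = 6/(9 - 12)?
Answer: 15321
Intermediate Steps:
Z = -2 (Z = 6/(-3) = -⅓*6 = -2)
t = 15911 (t = -(-20059 - 1*11763)/2 = -(-20059 - 11763)/2 = -½*(-31822) = 15911)
t + Z*295 = 15911 - 2*295 = 15911 - 590 = 15321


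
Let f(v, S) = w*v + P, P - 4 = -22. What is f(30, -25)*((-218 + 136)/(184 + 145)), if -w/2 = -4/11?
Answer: -492/517 ≈ -0.95164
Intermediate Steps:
P = -18 (P = 4 - 22 = -18)
w = 8/11 (w = -(-8)/11 = -2*(-4/11) = 8/11 ≈ 0.72727)
f(v, S) = -18 + 8*v/11 (f(v, S) = 8*v/11 - 18 = -18 + 8*v/11)
f(30, -25)*((-218 + 136)/(184 + 145)) = (-18 + (8/11)*30)*((-218 + 136)/(184 + 145)) = (-18 + 240/11)*(-82/329) = 42*(-82*1/329)/11 = (42/11)*(-82/329) = -492/517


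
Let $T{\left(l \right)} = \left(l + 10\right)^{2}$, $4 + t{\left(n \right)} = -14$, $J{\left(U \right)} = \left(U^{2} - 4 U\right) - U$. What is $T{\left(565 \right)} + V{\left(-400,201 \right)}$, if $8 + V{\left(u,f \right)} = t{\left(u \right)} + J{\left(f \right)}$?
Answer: $369995$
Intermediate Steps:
$J{\left(U \right)} = U^{2} - 5 U$
$t{\left(n \right)} = -18$ ($t{\left(n \right)} = -4 - 14 = -18$)
$V{\left(u,f \right)} = -26 + f \left(-5 + f\right)$ ($V{\left(u,f \right)} = -8 + \left(-18 + f \left(-5 + f\right)\right) = -26 + f \left(-5 + f\right)$)
$T{\left(l \right)} = \left(10 + l\right)^{2}$
$T{\left(565 \right)} + V{\left(-400,201 \right)} = \left(10 + 565\right)^{2} - \left(26 - 201 \left(-5 + 201\right)\right) = 575^{2} + \left(-26 + 201 \cdot 196\right) = 330625 + \left(-26 + 39396\right) = 330625 + 39370 = 369995$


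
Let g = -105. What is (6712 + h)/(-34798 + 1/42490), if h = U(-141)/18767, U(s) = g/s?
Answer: -1711252354410/8871894969673 ≈ -0.19288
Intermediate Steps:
U(s) = -105/s
h = 5/126007 (h = -105/(-141)/18767 = -105*(-1/141)*(1/18767) = (35/47)*(1/18767) = 5/126007 ≈ 3.9680e-5)
(6712 + h)/(-34798 + 1/42490) = (6712 + 5/126007)/(-34798 + 1/42490) = 845758989/(126007*(-34798 + 1/42490)) = 845758989/(126007*(-1478567019/42490)) = (845758989/126007)*(-42490/1478567019) = -1711252354410/8871894969673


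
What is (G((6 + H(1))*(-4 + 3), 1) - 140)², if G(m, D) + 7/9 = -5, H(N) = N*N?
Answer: 1721344/81 ≈ 21251.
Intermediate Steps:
H(N) = N²
G(m, D) = -52/9 (G(m, D) = -7/9 - 5 = -52/9)
(G((6 + H(1))*(-4 + 3), 1) - 140)² = (-52/9 - 140)² = (-1312/9)² = 1721344/81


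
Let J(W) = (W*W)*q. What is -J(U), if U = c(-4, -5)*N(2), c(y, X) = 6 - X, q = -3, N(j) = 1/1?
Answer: 363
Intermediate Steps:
N(j) = 1
U = 11 (U = (6 - 1*(-5))*1 = (6 + 5)*1 = 11*1 = 11)
J(W) = -3*W² (J(W) = (W*W)*(-3) = W²*(-3) = -3*W²)
-J(U) = -(-3)*11² = -(-3)*121 = -1*(-363) = 363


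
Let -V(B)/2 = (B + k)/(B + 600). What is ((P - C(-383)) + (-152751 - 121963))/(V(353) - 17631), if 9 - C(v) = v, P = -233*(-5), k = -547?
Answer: 261065773/16801955 ≈ 15.538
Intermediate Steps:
P = 1165
C(v) = 9 - v
V(B) = -2*(-547 + B)/(600 + B) (V(B) = -2*(B - 547)/(B + 600) = -2*(-547 + B)/(600 + B))
((P - C(-383)) + (-152751 - 121963))/(V(353) - 17631) = ((1165 - (9 - 1*(-383))) + (-152751 - 121963))/(2*(547 - 1*353)/(600 + 353) - 17631) = ((1165 - (9 + 383)) - 274714)/(2*(547 - 353)/953 - 17631) = ((1165 - 1*392) - 274714)/(2*(1/953)*194 - 17631) = ((1165 - 392) - 274714)/(388/953 - 17631) = (773 - 274714)/(-16801955/953) = -273941*(-953/16801955) = 261065773/16801955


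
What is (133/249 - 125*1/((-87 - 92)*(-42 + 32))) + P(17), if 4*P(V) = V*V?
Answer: 12963797/178284 ≈ 72.714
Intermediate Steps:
P(V) = V²/4 (P(V) = (V*V)/4 = V²/4)
(133/249 - 125*1/((-87 - 92)*(-42 + 32))) + P(17) = (133/249 - 125*1/((-87 - 92)*(-42 + 32))) + (¼)*17² = (133*(1/249) - 125/((-10*(-179)))) + (¼)*289 = (133/249 - 125/1790) + 289/4 = (133/249 - 125*1/1790) + 289/4 = (133/249 - 25/358) + 289/4 = 41389/89142 + 289/4 = 12963797/178284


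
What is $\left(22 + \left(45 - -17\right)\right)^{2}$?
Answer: $7056$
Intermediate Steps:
$\left(22 + \left(45 - -17\right)\right)^{2} = \left(22 + \left(45 + 17\right)\right)^{2} = \left(22 + 62\right)^{2} = 84^{2} = 7056$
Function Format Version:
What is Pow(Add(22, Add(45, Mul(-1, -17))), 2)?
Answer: 7056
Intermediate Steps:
Pow(Add(22, Add(45, Mul(-1, -17))), 2) = Pow(Add(22, Add(45, 17)), 2) = Pow(Add(22, 62), 2) = Pow(84, 2) = 7056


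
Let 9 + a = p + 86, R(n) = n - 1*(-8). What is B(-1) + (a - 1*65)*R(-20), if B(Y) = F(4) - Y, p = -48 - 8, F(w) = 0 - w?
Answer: 525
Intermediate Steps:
F(w) = -w
R(n) = 8 + n (R(n) = n + 8 = 8 + n)
p = -56
B(Y) = -4 - Y (B(Y) = -1*4 - Y = -4 - Y)
a = 21 (a = -9 + (-56 + 86) = -9 + 30 = 21)
B(-1) + (a - 1*65)*R(-20) = (-4 - 1*(-1)) + (21 - 1*65)*(8 - 20) = (-4 + 1) + (21 - 65)*(-12) = -3 - 44*(-12) = -3 + 528 = 525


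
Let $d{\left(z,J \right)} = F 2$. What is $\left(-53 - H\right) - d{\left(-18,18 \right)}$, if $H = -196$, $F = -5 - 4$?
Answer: $161$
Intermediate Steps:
$F = -9$ ($F = -5 - 4 = -9$)
$d{\left(z,J \right)} = -18$ ($d{\left(z,J \right)} = \left(-9\right) 2 = -18$)
$\left(-53 - H\right) - d{\left(-18,18 \right)} = \left(-53 - -196\right) - -18 = \left(-53 + 196\right) + 18 = 143 + 18 = 161$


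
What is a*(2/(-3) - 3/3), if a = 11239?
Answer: -56195/3 ≈ -18732.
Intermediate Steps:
a*(2/(-3) - 3/3) = 11239*(2/(-3) - 3/3) = 11239*(2*(-⅓) - 3*⅓) = 11239*(-⅔ - 1) = 11239*(-5/3) = -56195/3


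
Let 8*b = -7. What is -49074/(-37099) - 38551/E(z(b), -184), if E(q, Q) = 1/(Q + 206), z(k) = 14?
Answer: -31464429004/37099 ≈ -8.4812e+5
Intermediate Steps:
b = -7/8 (b = (⅛)*(-7) = -7/8 ≈ -0.87500)
E(q, Q) = 1/(206 + Q)
-49074/(-37099) - 38551/E(z(b), -184) = -49074/(-37099) - 38551/(1/(206 - 184)) = -49074*(-1/37099) - 38551/(1/22) = 49074/37099 - 38551/1/22 = 49074/37099 - 38551*22 = 49074/37099 - 848122 = -31464429004/37099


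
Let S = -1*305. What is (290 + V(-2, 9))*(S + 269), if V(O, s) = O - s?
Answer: -10044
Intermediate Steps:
S = -305
(290 + V(-2, 9))*(S + 269) = (290 + (-2 - 1*9))*(-305 + 269) = (290 + (-2 - 9))*(-36) = (290 - 11)*(-36) = 279*(-36) = -10044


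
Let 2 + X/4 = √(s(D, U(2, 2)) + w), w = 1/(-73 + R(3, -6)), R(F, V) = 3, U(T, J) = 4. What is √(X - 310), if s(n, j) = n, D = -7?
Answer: √(-389550 + 70*I*√34370)/35 ≈ 0.29699 + 17.835*I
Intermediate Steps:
w = -1/70 (w = 1/(-73 + 3) = 1/(-70) = -1/70 ≈ -0.014286)
X = -8 + 2*I*√34370/35 (X = -8 + 4*√(-7 - 1/70) = -8 + 4*√(-491/70) = -8 + 4*(I*√34370/70) = -8 + 2*I*√34370/35 ≈ -8.0 + 10.594*I)
√(X - 310) = √((-8 + 2*I*√34370/35) - 310) = √(-318 + 2*I*√34370/35)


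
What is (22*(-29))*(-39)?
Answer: 24882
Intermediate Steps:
(22*(-29))*(-39) = -638*(-39) = 24882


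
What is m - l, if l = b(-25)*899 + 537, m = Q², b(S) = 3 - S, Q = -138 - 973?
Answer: 1208612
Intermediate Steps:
Q = -1111
m = 1234321 (m = (-1111)² = 1234321)
l = 25709 (l = (3 - 1*(-25))*899 + 537 = (3 + 25)*899 + 537 = 28*899 + 537 = 25172 + 537 = 25709)
m - l = 1234321 - 1*25709 = 1234321 - 25709 = 1208612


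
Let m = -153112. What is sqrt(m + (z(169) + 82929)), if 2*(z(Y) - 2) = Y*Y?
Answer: I*sqrt(223602)/2 ≈ 236.43*I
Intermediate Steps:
z(Y) = 2 + Y**2/2 (z(Y) = 2 + (Y*Y)/2 = 2 + Y**2/2)
sqrt(m + (z(169) + 82929)) = sqrt(-153112 + ((2 + (1/2)*169**2) + 82929)) = sqrt(-153112 + ((2 + (1/2)*28561) + 82929)) = sqrt(-153112 + ((2 + 28561/2) + 82929)) = sqrt(-153112 + (28565/2 + 82929)) = sqrt(-153112 + 194423/2) = sqrt(-111801/2) = I*sqrt(223602)/2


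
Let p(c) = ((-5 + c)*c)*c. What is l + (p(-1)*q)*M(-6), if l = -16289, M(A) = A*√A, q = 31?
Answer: -16289 + 1116*I*√6 ≈ -16289.0 + 2733.6*I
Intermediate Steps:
M(A) = A^(3/2)
p(c) = c²*(-5 + c) (p(c) = (c*(-5 + c))*c = c²*(-5 + c))
l + (p(-1)*q)*M(-6) = -16289 + (((-1)²*(-5 - 1))*31)*(-6)^(3/2) = -16289 + ((1*(-6))*31)*(-6*I*√6) = -16289 + (-6*31)*(-6*I*√6) = -16289 - (-1116)*I*√6 = -16289 + 1116*I*√6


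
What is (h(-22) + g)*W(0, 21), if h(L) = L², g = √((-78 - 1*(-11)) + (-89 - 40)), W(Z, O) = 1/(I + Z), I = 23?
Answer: 484/23 + 14*I/23 ≈ 21.043 + 0.6087*I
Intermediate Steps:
W(Z, O) = 1/(23 + Z)
g = 14*I (g = √((-78 + 11) - 129) = √(-67 - 129) = √(-196) = 14*I ≈ 14.0*I)
(h(-22) + g)*W(0, 21) = ((-22)² + 14*I)/(23 + 0) = (484 + 14*I)/23 = (484 + 14*I)*(1/23) = 484/23 + 14*I/23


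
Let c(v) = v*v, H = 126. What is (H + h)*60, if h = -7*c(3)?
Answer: 3780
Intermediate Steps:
c(v) = v²
h = -63 (h = -7*3² = -7*9 = -63)
(H + h)*60 = (126 - 63)*60 = 63*60 = 3780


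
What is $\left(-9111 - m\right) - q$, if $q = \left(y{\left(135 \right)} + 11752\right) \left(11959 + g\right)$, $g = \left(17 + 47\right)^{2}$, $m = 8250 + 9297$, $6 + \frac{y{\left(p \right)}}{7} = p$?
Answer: $-203202683$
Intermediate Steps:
$y{\left(p \right)} = -42 + 7 p$
$m = 17547$
$g = 4096$ ($g = 64^{2} = 4096$)
$q = 203176025$ ($q = \left(\left(-42 + 7 \cdot 135\right) + 11752\right) \left(11959 + 4096\right) = \left(\left(-42 + 945\right) + 11752\right) 16055 = \left(903 + 11752\right) 16055 = 12655 \cdot 16055 = 203176025$)
$\left(-9111 - m\right) - q = \left(-9111 - 17547\right) - 203176025 = -26658 - 203176025 = -203202683$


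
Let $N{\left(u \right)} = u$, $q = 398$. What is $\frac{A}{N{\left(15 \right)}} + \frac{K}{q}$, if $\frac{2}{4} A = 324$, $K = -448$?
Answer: $\frac{41864}{995} \approx 42.074$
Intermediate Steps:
$A = 648$ ($A = 2 \cdot 324 = 648$)
$\frac{A}{N{\left(15 \right)}} + \frac{K}{q} = \frac{648}{15} - \frac{448}{398} = 648 \cdot \frac{1}{15} - \frac{224}{199} = \frac{216}{5} - \frac{224}{199} = \frac{41864}{995}$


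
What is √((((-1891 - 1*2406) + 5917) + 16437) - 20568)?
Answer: 9*I*√31 ≈ 50.11*I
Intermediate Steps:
√((((-1891 - 1*2406) + 5917) + 16437) - 20568) = √((((-1891 - 2406) + 5917) + 16437) - 20568) = √(((-4297 + 5917) + 16437) - 20568) = √((1620 + 16437) - 20568) = √(18057 - 20568) = √(-2511) = 9*I*√31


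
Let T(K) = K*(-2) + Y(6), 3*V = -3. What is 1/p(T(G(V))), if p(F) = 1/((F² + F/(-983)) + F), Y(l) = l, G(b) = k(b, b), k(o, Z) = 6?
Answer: 29496/983 ≈ 30.006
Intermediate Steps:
V = -1 (V = (⅓)*(-3) = -1)
G(b) = 6
T(K) = 6 - 2*K (T(K) = K*(-2) + 6 = -2*K + 6 = 6 - 2*K)
p(F) = 1/(F² + 982*F/983) (p(F) = 1/((F² - F/983) + F) = 1/(F² + 982*F/983))
1/p(T(G(V))) = 1/(983/((6 - 2*6)*(982 + 983*(6 - 2*6)))) = 1/(983/((6 - 12)*(982 + 983*(6 - 12)))) = 1/(983/(-6*(982 + 983*(-6)))) = 1/(983*(-⅙)/(982 - 5898)) = 1/(983*(-⅙)/(-4916)) = 1/(983*(-⅙)*(-1/4916)) = 1/(983/29496) = 29496/983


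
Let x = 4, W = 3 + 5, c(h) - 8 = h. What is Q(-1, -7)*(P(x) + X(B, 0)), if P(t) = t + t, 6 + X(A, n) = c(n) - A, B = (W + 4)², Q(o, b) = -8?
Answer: 1072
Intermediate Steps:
c(h) = 8 + h
W = 8
B = 144 (B = (8 + 4)² = 12² = 144)
X(A, n) = 2 + n - A (X(A, n) = -6 + ((8 + n) - A) = -6 + (8 + n - A) = 2 + n - A)
P(t) = 2*t
Q(-1, -7)*(P(x) + X(B, 0)) = -8*(2*4 + (2 + 0 - 1*144)) = -8*(8 + (2 + 0 - 144)) = -8*(8 - 142) = -8*(-134) = 1072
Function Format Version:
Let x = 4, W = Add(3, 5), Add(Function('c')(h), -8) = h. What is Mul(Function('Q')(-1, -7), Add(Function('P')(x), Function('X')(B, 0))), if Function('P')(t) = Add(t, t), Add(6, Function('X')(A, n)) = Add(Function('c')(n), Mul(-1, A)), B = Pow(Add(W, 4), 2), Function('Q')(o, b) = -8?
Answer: 1072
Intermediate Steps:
Function('c')(h) = Add(8, h)
W = 8
B = 144 (B = Pow(Add(8, 4), 2) = Pow(12, 2) = 144)
Function('X')(A, n) = Add(2, n, Mul(-1, A)) (Function('X')(A, n) = Add(-6, Add(Add(8, n), Mul(-1, A))) = Add(-6, Add(8, n, Mul(-1, A))) = Add(2, n, Mul(-1, A)))
Function('P')(t) = Mul(2, t)
Mul(Function('Q')(-1, -7), Add(Function('P')(x), Function('X')(B, 0))) = Mul(-8, Add(Mul(2, 4), Add(2, 0, Mul(-1, 144)))) = Mul(-8, Add(8, Add(2, 0, -144))) = Mul(-8, Add(8, -142)) = Mul(-8, -134) = 1072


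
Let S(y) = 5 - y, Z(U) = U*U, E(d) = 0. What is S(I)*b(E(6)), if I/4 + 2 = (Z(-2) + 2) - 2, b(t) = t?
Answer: 0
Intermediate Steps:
Z(U) = U²
I = 8 (I = -8 + 4*(((-2)² + 2) - 2) = -8 + 4*((4 + 2) - 2) = -8 + 4*(6 - 2) = -8 + 4*4 = -8 + 16 = 8)
S(I)*b(E(6)) = (5 - 1*8)*0 = (5 - 8)*0 = -3*0 = 0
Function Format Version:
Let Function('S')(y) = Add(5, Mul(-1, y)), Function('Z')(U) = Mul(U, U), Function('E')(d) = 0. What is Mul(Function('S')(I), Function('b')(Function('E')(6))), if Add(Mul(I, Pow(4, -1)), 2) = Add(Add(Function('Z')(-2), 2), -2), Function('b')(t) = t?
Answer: 0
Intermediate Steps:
Function('Z')(U) = Pow(U, 2)
I = 8 (I = Add(-8, Mul(4, Add(Add(Pow(-2, 2), 2), -2))) = Add(-8, Mul(4, Add(Add(4, 2), -2))) = Add(-8, Mul(4, Add(6, -2))) = Add(-8, Mul(4, 4)) = Add(-8, 16) = 8)
Mul(Function('S')(I), Function('b')(Function('E')(6))) = Mul(Add(5, Mul(-1, 8)), 0) = Mul(Add(5, -8), 0) = Mul(-3, 0) = 0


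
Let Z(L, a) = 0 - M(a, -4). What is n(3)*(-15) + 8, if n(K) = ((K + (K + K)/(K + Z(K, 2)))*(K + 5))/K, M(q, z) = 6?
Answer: -32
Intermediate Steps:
Z(L, a) = -6 (Z(L, a) = 0 - 1*6 = 0 - 6 = -6)
n(K) = (5 + K)*(K + 2*K/(-6 + K))/K (n(K) = ((K + (K + K)/(K - 6))*(K + 5))/K = ((K + (2*K)/(-6 + K))*(5 + K))/K = ((K + 2*K/(-6 + K))*(5 + K))/K = ((5 + K)*(K + 2*K/(-6 + K)))/K = (5 + K)*(K + 2*K/(-6 + K))/K)
n(3)*(-15) + 8 = ((-20 + 3 + 3²)/(-6 + 3))*(-15) + 8 = ((-20 + 3 + 9)/(-3))*(-15) + 8 = -⅓*(-8)*(-15) + 8 = (8/3)*(-15) + 8 = -40 + 8 = -32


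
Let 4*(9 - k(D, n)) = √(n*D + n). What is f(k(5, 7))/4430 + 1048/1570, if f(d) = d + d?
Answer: 46709/69551 - √42/8860 ≈ 0.67085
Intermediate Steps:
k(D, n) = 9 - √(n + D*n)/4 (k(D, n) = 9 - √(n*D + n)/4 = 9 - √(D*n + n)/4 = 9 - √(n + D*n)/4)
f(d) = 2*d
f(k(5, 7))/4430 + 1048/1570 = (2*(9 - √7*√(1 + 5)/4))/4430 + 1048/1570 = (2*(9 - √42/4))*(1/4430) + 1048*(1/1570) = (2*(9 - √42/4))*(1/4430) + 524/785 = (18 - √42/2)*(1/4430) + 524/785 = (9/2215 - √42/8860) + 524/785 = 46709/69551 - √42/8860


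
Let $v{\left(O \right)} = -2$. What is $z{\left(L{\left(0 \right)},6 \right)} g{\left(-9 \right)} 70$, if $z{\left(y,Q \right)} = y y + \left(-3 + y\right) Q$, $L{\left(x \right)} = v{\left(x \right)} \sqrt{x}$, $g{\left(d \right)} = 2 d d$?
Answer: $-204120$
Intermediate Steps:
$g{\left(d \right)} = 2 d^{2}$
$L{\left(x \right)} = - 2 \sqrt{x}$
$z{\left(y,Q \right)} = y^{2} + Q \left(-3 + y\right)$
$z{\left(L{\left(0 \right)},6 \right)} g{\left(-9 \right)} 70 = \left(\left(- 2 \sqrt{0}\right)^{2} - 18 + 6 \left(- 2 \sqrt{0}\right)\right) 2 \left(-9\right)^{2} \cdot 70 = \left(\left(\left(-2\right) 0\right)^{2} - 18 + 6 \left(\left(-2\right) 0\right)\right) 2 \cdot 81 \cdot 70 = \left(0^{2} - 18 + 6 \cdot 0\right) 162 \cdot 70 = \left(0 - 18 + 0\right) 162 \cdot 70 = \left(-18\right) 162 \cdot 70 = \left(-2916\right) 70 = -204120$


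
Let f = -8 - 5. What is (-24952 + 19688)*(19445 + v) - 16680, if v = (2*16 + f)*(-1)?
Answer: -102275144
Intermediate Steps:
f = -13
v = -19 (v = (2*16 - 13)*(-1) = (32 - 13)*(-1) = 19*(-1) = -19)
(-24952 + 19688)*(19445 + v) - 16680 = (-24952 + 19688)*(19445 - 19) - 16680 = -5264*19426 - 16680 = -102258464 - 16680 = -102275144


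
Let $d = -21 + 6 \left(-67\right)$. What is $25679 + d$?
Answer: $25256$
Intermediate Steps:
$d = -423$ ($d = -21 - 402 = -423$)
$25679 + d = 25679 - 423 = 25256$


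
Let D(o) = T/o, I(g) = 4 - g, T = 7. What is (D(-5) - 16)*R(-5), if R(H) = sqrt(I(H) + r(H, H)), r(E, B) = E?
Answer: -174/5 ≈ -34.800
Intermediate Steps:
D(o) = 7/o
R(H) = 2 (R(H) = sqrt((4 - H) + H) = sqrt(4) = 2)
(D(-5) - 16)*R(-5) = (7/(-5) - 16)*2 = (7*(-1/5) - 16)*2 = (-7/5 - 16)*2 = -87/5*2 = -174/5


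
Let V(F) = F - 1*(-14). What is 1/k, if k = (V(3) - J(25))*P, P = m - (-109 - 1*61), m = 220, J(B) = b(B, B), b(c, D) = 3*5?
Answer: 1/780 ≈ 0.0012821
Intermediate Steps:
b(c, D) = 15
J(B) = 15
V(F) = 14 + F (V(F) = F + 14 = 14 + F)
P = 390 (P = 220 - (-109 - 1*61) = 220 - (-109 - 61) = 220 - 1*(-170) = 220 + 170 = 390)
k = 780 (k = ((14 + 3) - 1*15)*390 = (17 - 15)*390 = 2*390 = 780)
1/k = 1/780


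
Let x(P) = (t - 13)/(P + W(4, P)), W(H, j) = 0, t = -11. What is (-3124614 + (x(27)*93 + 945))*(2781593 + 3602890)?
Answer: -19943539412055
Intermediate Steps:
x(P) = -24/P (x(P) = (-11 - 13)/(P + 0) = -24/P)
(-3124614 + (x(27)*93 + 945))*(2781593 + 3602890) = (-3124614 + (-24/27*93 + 945))*(2781593 + 3602890) = (-3124614 + (-24*1/27*93 + 945))*6384483 = (-3124614 + (-8/9*93 + 945))*6384483 = (-3124614 + (-248/3 + 945))*6384483 = (-3124614 + 2587/3)*6384483 = -9371255/3*6384483 = -19943539412055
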